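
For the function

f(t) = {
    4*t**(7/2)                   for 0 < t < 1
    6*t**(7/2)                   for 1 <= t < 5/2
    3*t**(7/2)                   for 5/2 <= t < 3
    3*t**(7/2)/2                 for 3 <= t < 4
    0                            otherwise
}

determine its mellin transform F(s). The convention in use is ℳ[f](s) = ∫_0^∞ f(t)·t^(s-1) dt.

decompose at 1, 5/2, 3; ℳ[f](s) sums the 4 pieces' integrals
between 0 and 1 the integrand is 4*t**(7/2)·t^(s-1)
the [1, 5/2) slice contributes ∫ 6*t**(7/2)·t^(s-1) dt
∫ 3*t**(7/2)·t^(s-1) over [5/2, 3)
on [3, 4): add ∫ 3*t**(7/2)/2·t^(s-1) dt

(3*3**(s + 7/2) + 3*4**(s + 7/2) + 6*(5/2)**(s + 7/2) - 4)/(2*s + 7)
  Re(s) > -7/2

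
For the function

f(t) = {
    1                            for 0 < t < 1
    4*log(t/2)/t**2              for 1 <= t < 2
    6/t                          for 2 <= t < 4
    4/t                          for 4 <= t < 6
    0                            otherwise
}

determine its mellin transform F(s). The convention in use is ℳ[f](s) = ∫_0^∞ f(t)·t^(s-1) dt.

undo the common scale on t: 1 on [0, 1/2); log(t)/t**2 on [1/2, 1); 3/t on [1, 2); …
remove the shared t-power first: t on [0, 1/2); log(t)/t on [1/2, 1); 3 on [1, 2); …
integrate the 4 segments split at 1, 2, 4, then add the results
the [0, 1) slice contributes ∫ 1·t^(s-1) dt
between 1 and 2 the integrand is 4*log(t/2)/t**2·t^(s-1)
piece [2, 4): integrate 6/t against the kernel
[4, 6) adds the kernel integral of 4/t

(3*2**(2*s)*s*(-2*s + (s - 1)**2 + 3) - 6*2**s*s*(s - 1) - 18*2**s*s*(-2*s + (s - 1)**2 + 3) + 4*6**s*s*(-2*s + (s - 1)**2 + 3) + 24*s*(s - 1)**2*log(2) - 24*s*(s - 1)*log(2) + 24*s*(s - 1) + 6*(s - 1)*(-2*s + (s - 1)**2 + 3))/(6*s*(s - 1)*(-2*s + (s - 1)**2 + 3))
  Re(s) > 0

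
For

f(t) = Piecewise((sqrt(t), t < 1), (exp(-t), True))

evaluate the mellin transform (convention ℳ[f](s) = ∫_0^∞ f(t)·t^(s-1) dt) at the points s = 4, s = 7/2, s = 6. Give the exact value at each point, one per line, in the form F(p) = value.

F(4) = 2/9 + 16*exp(-1)
F(7/2) = (E*(2 + 15*sqrt(pi)*erfc(1)) + 58)*exp(-1)/8
F(6) = 2/13 + 326*exp(-1)

split f at 1: ℳ[f](s) collects 2 kernel integrals
[0, 1) adds the kernel integral of sqrt(t)
the [1, ∞) slice contributes ∫ exp(-t)·t^(s-1) dt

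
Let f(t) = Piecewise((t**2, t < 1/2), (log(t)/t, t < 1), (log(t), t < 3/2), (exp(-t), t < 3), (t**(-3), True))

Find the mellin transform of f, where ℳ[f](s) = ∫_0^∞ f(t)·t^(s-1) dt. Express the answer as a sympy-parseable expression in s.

breakpoints 1/2, 1, 3/2, 3: one integral from each of the 5 segments
segment [0, 1/2) carries t**2; integrate it
on [1/2, 1): add ∫ log(t)/t·t^(s-1) dt
[1, 3/2) adds the kernel integral of log(t)
segment [3/2, 3) carries exp(-t); integrate it
for t in [3, ∞): the term is ∫ t**(-3)·t^(s-1)

(108*2**s*s**2*(s - 3)*(s + 2)*(s**2 - 2*s + 1)*uppergamma(s, 3/2) - 108*2**s*s**2*(s - 3)*(s + 2)*(s**2 - 2*s + 1)*uppergamma(s, 3) - 108*2**s*s**2*(s - 3)*(s + 2) + 108*2**s*(s - 3)*(s + 2)*(s**2 - 2*s + 1) - 108*3**s*s*(s - 3)*(s + 2)*(s**2 - 2*s + 1)*log(2) + 108*3**s*s*(s - 3)*(s + 2)*(s**2 - 2*s + 1)*log(3) - 108*3**s*(s - 3)*(s + 2)*(s**2 - 2*s + 1) - 4*6**s*s**2*(s + 2)*(s**2 - 2*s + 1) + 216*s**3*(s - 3)*(s + 2)*log(2) - 216*s**2*(s - 3)*(s + 2)*log(2) + 216*s**2*(s - 3)*(s + 2) + 27*s**2*(s - 3)*(s**2 - 2*s + 1))/(108*2**s*s**2*(s - 3)*(s + 2)*(s**2 - 2*s + 1))
  -2 < Re(s) < 3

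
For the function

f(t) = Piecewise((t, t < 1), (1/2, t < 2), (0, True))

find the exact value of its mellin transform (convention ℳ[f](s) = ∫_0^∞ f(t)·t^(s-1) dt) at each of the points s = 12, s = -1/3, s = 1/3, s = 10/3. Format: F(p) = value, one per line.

slice at 1, transform all 2 pieces, and sum them
[0, 1) adds the kernel integral of t
segment 1 to 2 holds 1/2; add its integral

F(12) = 17753/104
F(-1/3) = 3 - 3*2**(2/3)/4
F(1/3) = -3/4 + 3*2**(1/3)/2
F(10/3) = 21/260 + 6*2**(1/3)/5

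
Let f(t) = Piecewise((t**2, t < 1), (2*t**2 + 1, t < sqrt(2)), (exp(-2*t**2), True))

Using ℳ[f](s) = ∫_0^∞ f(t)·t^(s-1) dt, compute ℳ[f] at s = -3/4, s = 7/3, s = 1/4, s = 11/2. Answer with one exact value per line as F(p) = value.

remove the power substitution first: t on [0, 1); 2*t + 1 on [1, 2); exp(-2*t) on [2, ∞)
integrate the 3 segments split at 1, sqrt(2), then add the results
the [0, 1) slice contributes ∫ t**2·t^(s-1) dt
∫ (2*t**2 + 1)·t^(s-1) over [1, sqrt(2))
on [sqrt(2), ∞) integrate f = exp(-2*t**2) against the kernel

F(-3/4) = 2**(3/8)*uppergamma(-3/8, 4)/2 + 8/15 + 14*2**(5/8)/15
F(7/3) = -60/91 + 2**(5/6)*uppergamma(7/6, 4)/8 + 246*2**(1/6)/91
F(1/4) = -40/9 + 2**(7/8)*uppergamma(1/8, 4)/4 + 52*2**(1/8)/9
F(11/2) = -52/165 + 2**(1/4)*uppergamma(11/4, 4)/16 + 472*2**(3/4)/165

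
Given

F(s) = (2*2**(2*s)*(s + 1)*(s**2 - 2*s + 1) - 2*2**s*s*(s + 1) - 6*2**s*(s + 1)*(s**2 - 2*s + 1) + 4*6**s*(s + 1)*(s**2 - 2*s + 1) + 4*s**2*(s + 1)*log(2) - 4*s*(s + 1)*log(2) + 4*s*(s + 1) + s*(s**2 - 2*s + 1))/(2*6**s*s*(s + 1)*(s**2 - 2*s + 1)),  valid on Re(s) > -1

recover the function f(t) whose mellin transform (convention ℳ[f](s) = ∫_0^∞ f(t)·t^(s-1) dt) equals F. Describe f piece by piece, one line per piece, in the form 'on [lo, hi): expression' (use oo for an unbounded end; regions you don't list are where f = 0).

on [0, 1/6): 3*t
on [1/6, 1/3): log(3*t)/(3*t)
on [1/3, 2/3): 3
on [2/3, 1): 2

reversing the common scale on t: 2*t on [0, 1/4); log(2*t)/(2*t) on [1/4, 1/2); 3 on [1/2, 1); …
strip the common scale on t: t on [0, 1/2); log(t)/t on [1/2, 1); 3 on [1, 2); …
summing 4 kernel integrals split by 1/6, 1/3, 2/3 yields ℳ[f](s)
∫ over [0, 1/6) of 3*t·t^(s-1) joins the sum
[1/6, 1/3) adds the kernel integral of log(3*t)/(3*t)
segment [1/3, 2/3) carries 3; integrate it
segment [2/3, 1) carries 2; integrate it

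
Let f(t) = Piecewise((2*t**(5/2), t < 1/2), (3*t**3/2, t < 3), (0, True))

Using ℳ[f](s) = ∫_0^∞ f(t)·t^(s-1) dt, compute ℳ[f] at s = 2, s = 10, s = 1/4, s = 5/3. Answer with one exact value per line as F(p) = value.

F(2) = sqrt(2)/72 + 4665/64
F(10) = sqrt(2)/51200 + 39182082045/212992
F(1/4) = -3*2**(3/4)/104 + 2**(1/4)/11 + 162*3**(1/4)/13
F(5/3) = -9*2**(1/3)/896 + 3*2**(5/6)/200 + 729*3**(2/3)/28

integrate the 2 segments split at 1/2, then add the results
piece [0, 1/2): integrate 2*t**(5/2) against the kernel
on [1/2, 3): add ∫ 3*t**3/2·t^(s-1) dt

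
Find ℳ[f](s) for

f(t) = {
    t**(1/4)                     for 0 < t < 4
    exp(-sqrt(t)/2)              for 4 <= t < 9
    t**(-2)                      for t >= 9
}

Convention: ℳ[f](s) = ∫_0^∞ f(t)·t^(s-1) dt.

invert the power substitution to get sqrt(t) on [0, 2); exp(-t/2) on [2, 3); t**(-4) on [3, ∞)
cuts at 4, 9: linearity sums the 3 kernel integrals
over [0, 4), the kernel integral of t**(1/4) enters the sum
on [4, 9): add ∫ exp(-sqrt(t)/2)·t^(s-1) dt
the [9, ∞) slice contributes ∫ t**(-2)·t^(s-1) dt

(162*2**(2*s)*(s - 2)*(4*s + 1)*uppergamma(2*s, 1) - 162*2**(2*s)*(s - 2)*(4*s + 1)*uppergamma(2*s, 3/2) + 324*2**(2*s + 1/2)*(s - 2) - 9**s*(4*s + 1))/(81*(s - 2)*(4*s + 1))
  -1/4 < Re(s) < 2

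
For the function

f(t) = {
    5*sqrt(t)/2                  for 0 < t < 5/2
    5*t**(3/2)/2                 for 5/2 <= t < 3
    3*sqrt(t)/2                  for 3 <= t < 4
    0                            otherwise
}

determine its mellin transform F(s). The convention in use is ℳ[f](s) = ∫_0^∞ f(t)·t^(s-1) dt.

decompose at 5/2, 3; ℳ[f](s) sums the 3 pieces' integrals
for t in [0, 5/2): the term is ∫ 5*sqrt(t)/2·t^(s-1)
on [5/2, 3) integrate f = 5*t**(3/2)/2 against the kernel
∫ over [3, 4) of 3*sqrt(t)/2·t^(s-1) joins the sum

(48*2**(3*s)*s + 72*2**(3*s) - 30*sqrt(10)*5**s*s + 5*sqrt(10)*5**s + 96*sqrt(3)*6**s*s + 24*sqrt(3)*6**s)/(4*2**s*(4*s**2 + 8*s + 3))
  Re(s) > -1/2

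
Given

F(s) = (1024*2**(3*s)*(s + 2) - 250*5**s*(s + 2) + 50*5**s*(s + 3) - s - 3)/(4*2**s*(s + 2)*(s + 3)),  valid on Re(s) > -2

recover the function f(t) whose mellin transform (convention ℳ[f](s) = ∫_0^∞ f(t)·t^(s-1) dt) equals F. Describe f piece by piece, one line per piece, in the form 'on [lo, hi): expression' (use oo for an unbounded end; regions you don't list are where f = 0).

summing 3 kernel integrals split by 1/2, 5/2 yields ℳ[f](s)
segment [0, 1/2) carries t**2; integrate it
∫ over [1/2, 5/2) of 2*t**2·t^(s-1) joins the sum
for t in [5/2, 4): the term is ∫ 4*t**3·t^(s-1)

on [0, 1/2): t**2
on [1/2, 5/2): 2*t**2
on [5/2, 4): 4*t**3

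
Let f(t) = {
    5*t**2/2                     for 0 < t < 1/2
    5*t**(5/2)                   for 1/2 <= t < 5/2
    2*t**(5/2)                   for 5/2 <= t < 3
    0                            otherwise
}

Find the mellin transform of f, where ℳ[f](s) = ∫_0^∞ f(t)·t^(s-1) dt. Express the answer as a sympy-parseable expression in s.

split f at 1/2, 5/2: ℳ[f](s) collects 3 kernel integrals
on [0, 1/2) integrate f = 5*t**2/2 against the kernel
on [1/2, 5/2): add ∫ 5*t**(5/2)·t^(s-1) dt
over [5/2, 3), the kernel integral of 2*t**(5/2) enters the sum

(-20*2**(-s - 5/2)*(s + 2) + 5*2**(-s - 2)*(2*s + 5) + 8*3**(s + 5/2)*(s + 2) + 12*(5/2)**(s + 5/2)*(s + 2))/(2*(s + 2)*(2*s + 5))
  Re(s) > -2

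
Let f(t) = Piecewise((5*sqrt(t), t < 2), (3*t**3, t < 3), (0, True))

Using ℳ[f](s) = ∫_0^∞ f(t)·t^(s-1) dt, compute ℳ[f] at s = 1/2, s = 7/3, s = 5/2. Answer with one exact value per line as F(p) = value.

along the cuts 2, ℳ[f](s) splits into 2 integrals
over [0, 2), the kernel integral of 5*sqrt(t) enters the sum
segment [2, 3) carries 3*t**3; integrate it

F(1/2) = -48*sqrt(2)/7 + 10 + 162*sqrt(3)/7
F(7/3) = -18*2**(1/3) + 120*2**(5/6)/17 + 2187*3**(1/3)/16
F(5/2) = -192*sqrt(2)/11 + 40/3 + 1458*sqrt(3)/11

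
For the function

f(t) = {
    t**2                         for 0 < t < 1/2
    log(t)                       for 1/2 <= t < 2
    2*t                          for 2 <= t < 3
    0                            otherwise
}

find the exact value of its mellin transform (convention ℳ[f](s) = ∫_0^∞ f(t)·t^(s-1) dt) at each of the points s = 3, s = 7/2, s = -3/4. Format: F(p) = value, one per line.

summing 3 kernel integrals split by 1/2, 2 yields ℳ[f](s)
segment 0 to 1/2 holds t**2; add its integral
the [1/2, 2) slice contributes ∫ log(t)·t^(s-1) dt
on [2, 3): add ∫ 2*t·t^(s-1) dt

F(3) = 65*log(2)/24 + 5061/160
F(7/2) = sqrt(2)*(-1204015 + 357588*log(2) + 2794176*sqrt(6))/155232
F(-3/4) = 2**(3/4)*(-200*sqrt(2) - log(2**(15*sqrt(2) + 60)) + 89 + 180*6**(1/4))/45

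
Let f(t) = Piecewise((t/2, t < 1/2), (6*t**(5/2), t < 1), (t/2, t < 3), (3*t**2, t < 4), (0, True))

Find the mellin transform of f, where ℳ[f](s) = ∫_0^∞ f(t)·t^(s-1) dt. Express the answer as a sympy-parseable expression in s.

split f at 1/2, 1, 3: ℳ[f](s) collects 4 kernel integrals
∫ t/2·t^(s-1) over [0, 1/2)
for t in [1/2, 1): the term is ∫ 6*t**(5/2)·t^(s-1)
the [1, 3) slice contributes ∫ t/2·t^(s-1) dt
between 3 and 4 the integrand is 3*t**2·t^(s-1)

(192*2**(2*s)*(s + 1)*(2*s + 5) - 6*2**(1/2 - s)*(s + 1)*(s + 2) - 108*3**s*(s + 1)*(2*s + 5) + 6*3**s*(s + 2)*(2*s + 5) + 48*(s + 1)*(s + 2) - 2*(s + 2)*(2*s + 5) + (s + 2)*(2*s + 5)/2**s)/(4*(s + 1)*(s + 2)*(2*s + 5))
  Re(s) > -1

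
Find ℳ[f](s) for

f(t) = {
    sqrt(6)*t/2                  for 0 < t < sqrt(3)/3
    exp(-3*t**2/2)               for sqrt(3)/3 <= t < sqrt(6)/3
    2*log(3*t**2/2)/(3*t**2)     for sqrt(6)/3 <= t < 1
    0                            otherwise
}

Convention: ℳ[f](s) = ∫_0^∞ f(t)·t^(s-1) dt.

(sqrt(3)/3)**s*(3*2**(s/2)*(s + 1)*(s**2 - 4*s + 4)*uppergamma(s/2, 1/2) - 3*2**(s/2)*(s + 1)*(s**2 - 4*s + 4)*uppergamma(s/2, 1) + 12*2**(s/2)*(s + 1) + 3**(s/2)*s*(s + 1)*(-4*log(2) + 4*log(3)) - 8*3**(s/2)*(s + 1) + 3**(s/2)*(s + 1)*(-8*log(3) + 8*log(2)) + 3*sqrt(2)*(s**2 - 4*s + 4))/(6*(s + 1)*(s**2 - 4*s + 4))
  Re(s) > -1

back out the power substitution: sqrt(6)*sqrt(t)/2 on [0, 1/3); exp(-3*t/2) on [1/3, 2/3); 2*log(3*t/2)/(3*t) on [2/3, 1)
invert the common scale on t to get sqrt(t) on [0, 1/2); exp(-t) on [1/2, 1); log(t)/t on [1, 3/2)
breakpoints sqrt(3)/3, sqrt(6)/3: one integral from each of the 3 segments
on [0, sqrt(3)/3) integrate f = sqrt(6)*t/2 against the kernel
[sqrt(3)/3, sqrt(6)/3) adds the kernel integral of exp(-3*t**2/2)
piece [sqrt(6)/3, 1): integrate 2*log(3*t**2/2)/(3*t**2) against the kernel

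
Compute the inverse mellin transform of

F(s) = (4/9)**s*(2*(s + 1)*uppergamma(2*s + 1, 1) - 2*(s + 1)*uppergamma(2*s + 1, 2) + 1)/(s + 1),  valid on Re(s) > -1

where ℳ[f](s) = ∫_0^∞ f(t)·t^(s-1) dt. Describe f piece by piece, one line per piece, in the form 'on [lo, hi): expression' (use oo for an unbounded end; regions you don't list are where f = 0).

invert the power substitution to get 9*t**2/4 on [0, 2/3); 3*t*exp(-3*t/2)/2 on [2/3, 4/3)
the common scale on t comes off first: t**2 on [0, 1); t*exp(-t) on [1, 2)
undo the shared t-power: t on [0, 1); exp(-t) on [1, 2)
decompose at 4/9; ℳ[f](s) sums the 2 pieces' integrals
for t in [0, 4/9): the term is ∫ 9*t/4·t^(s-1)
[4/9, 16/9) adds the kernel integral of 3*sqrt(t)*exp(-3*sqrt(t)/2)/2

on [0, 4/9): 9*t/4
on [4/9, 16/9): 3*sqrt(t)*exp(-3*sqrt(t)/2)/2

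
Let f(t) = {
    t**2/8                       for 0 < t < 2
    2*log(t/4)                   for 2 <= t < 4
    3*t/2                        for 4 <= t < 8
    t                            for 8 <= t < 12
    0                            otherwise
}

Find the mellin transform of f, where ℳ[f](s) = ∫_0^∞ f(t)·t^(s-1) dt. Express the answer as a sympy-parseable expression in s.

2**s*(8*2**(2*s)*(s + 2)*(2*s - (s + 1)**2 + 1) + 4*2**s*(s + 1)*(s + 2) - 12*2**s*(s + 2)*(2*s - (s + 1)**2 + 1) + 24*6**s*(s + 2)*(2*s - (s + 1)**2 + 1) - 4*(s + 1)**2*(s + 2)*log(2) - 4*(s + 1)*(s + 2) + 4*(s + 1)*(s + 2)*log(2) + (s + 1)*(2*s - (s + 1)**2 + 1))/(2*(s + 1)*(s + 2)*(2*s - (s + 1)**2 + 1))
  Re(s) > -2

reversing the common scale on t: t**2/2 on [0, 1); 2*log(t/2) on [1, 2); 3*t on [2, 4); …
reversing the shared t-power: t/2 on [0, 1); 2*log(t/2)/t on [1, 2); 3 on [2, 4); …
back out the common scale on t: t on [0, 1/2); log(t)/t on [1/2, 1); 3 on [1, 2); …
linearity at 2, 4, 8 turns ℳ[f](s) into 4 summed integrals
over [0, 2), the kernel integral of t**2/8 enters the sum
segment [2, 4) carries 2*log(t/4); integrate it
[4, 8) adds the kernel integral of 3*t/2
the [8, 12) slice contributes ∫ t·t^(s-1) dt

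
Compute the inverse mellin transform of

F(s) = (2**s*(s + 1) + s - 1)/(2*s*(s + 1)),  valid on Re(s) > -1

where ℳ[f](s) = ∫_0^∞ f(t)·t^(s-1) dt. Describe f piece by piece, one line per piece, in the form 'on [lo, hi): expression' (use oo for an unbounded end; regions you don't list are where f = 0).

on [0, 1): t
on [1, 2): 1/2

summing 2 kernel integrals split by 1 yields ℳ[f](s)
on [0, 1) integrate f = t against the kernel
the [1, 2) slice contributes ∫ 1/2·t^(s-1) dt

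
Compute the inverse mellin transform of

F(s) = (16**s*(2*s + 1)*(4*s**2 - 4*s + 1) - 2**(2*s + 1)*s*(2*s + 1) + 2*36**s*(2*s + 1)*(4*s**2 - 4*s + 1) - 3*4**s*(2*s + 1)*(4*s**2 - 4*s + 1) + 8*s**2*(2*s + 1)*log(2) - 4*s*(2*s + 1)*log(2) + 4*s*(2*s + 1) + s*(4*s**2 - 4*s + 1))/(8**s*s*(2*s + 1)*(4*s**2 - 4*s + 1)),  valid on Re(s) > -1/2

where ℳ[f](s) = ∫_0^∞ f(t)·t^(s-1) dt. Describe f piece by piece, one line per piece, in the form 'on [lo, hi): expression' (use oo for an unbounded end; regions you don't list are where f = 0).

peel off the common scale on t: sqrt(t) on [0, 1/4); log(sqrt(t))/sqrt(t) on [1/4, 1); 3 on [1, 4); …
remove the power substitution first: t on [0, 1/2); log(t)/t on [1/2, 1); 3 on [1, 2); …
along the cuts 1/8, 1/2, 2, ℳ[f](s) splits into 4 integrals
segment [0, 1/8) carries sqrt(2)*sqrt(t); integrate it
segment [1/8, 1/2) carries sqrt(2)*log(sqrt(2)*sqrt(t))/(2*sqrt(t)); integrate it
over [1/2, 2), the kernel integral of 3 enters the sum
over [2, 9/2), the kernel integral of 2 enters the sum

on [0, 1/8): sqrt(2)*sqrt(t)
on [1/8, 1/2): sqrt(2)*log(sqrt(2)*sqrt(t))/(2*sqrt(t))
on [1/2, 2): 3
on [2, 9/2): 2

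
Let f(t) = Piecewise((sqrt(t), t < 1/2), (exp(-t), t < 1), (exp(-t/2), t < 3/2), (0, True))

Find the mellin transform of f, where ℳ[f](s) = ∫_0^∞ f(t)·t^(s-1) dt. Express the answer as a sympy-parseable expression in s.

(2**s*(2*s + 1)*uppergamma(s, 1/2) - 2**s*(2*s + 1)*uppergamma(s, 1) + 4**s*(2*s + 1)*uppergamma(s, 1/2) - 4**s*(2*s + 1)*uppergamma(s, 3/4) + sqrt(2))/(2**s*(2*s + 1))
  Re(s) > -1/2

breakpoints 1/2, 1: one integral from each of the 3 segments
on [0, 1/2): add ∫ sqrt(t)·t^(s-1) dt
segment [1/2, 1) carries exp(-t); integrate it
[1, 3/2) adds the kernel integral of exp(-t/2)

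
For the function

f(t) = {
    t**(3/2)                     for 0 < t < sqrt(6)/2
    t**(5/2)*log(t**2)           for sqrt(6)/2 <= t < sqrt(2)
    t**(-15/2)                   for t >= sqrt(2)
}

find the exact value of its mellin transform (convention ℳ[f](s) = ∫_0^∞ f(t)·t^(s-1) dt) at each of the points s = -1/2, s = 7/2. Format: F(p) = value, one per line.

F(-1/2) = -3*log(3)/4 - 31/128 + 7*log(2)/4 + sqrt(6)/2
F(7/2) = -9*log(3)/16 - 7/36 + 9*sqrt(6)/40 + 91*log(2)/48

undo the shared t-power: t on [0, sqrt(6)/2); t**2*log(t**2) on [sqrt(6)/2, sqrt(2)); t**(-8) on [sqrt(2), ∞)
invert the power substitution to get sqrt(t) on [0, 3/2); t*log(t) on [3/2, 2); t**(-4) on [2, ∞)
treat the 3 regions marked off by sqrt(6)/2, sqrt(2) separately and sum
piece [0, sqrt(6)/2): integrate t**(3/2) against the kernel
∫ over [sqrt(6)/2, sqrt(2)) of t**(5/2)*log(t**2)·t^(s-1) joins the sum
[sqrt(2), ∞) adds the kernel integral of t**(-15/2)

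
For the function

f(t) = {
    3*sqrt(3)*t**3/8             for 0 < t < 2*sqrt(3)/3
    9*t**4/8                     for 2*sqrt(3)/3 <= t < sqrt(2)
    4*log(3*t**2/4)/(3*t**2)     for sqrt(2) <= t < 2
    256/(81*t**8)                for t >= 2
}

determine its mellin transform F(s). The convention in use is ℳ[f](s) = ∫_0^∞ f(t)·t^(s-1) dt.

2**s*(324*2**(s/2)*(s/2 - 4)*(s/2 + 2)*(s**2/4 - s + 1) - 324*2**(s/2)*(s/2 - 4)*(s + 3)*(s**2/4 - s + 1) - 54*3**(s/2)*s*(s/2 - 4)*(s/2 + 2)*(s + 3)*log(3) + 54*3**(s/2)*s*(s/2 - 4)*(s/2 + 2)*(s + 3)*log(2) - 108*3**(s/2)*(s/2 - 4)*(s/2 + 2)*(s + 3)*log(2) + 108*3**(s/2)*(s/2 - 4)*(s/2 + 2)*(s + 3) + 108*3**(s/2)*(s/2 - 4)*(s/2 + 2)*(s + 3)*log(3) + 729*3**(s/2)*(s/2 - 4)*(s + 3)*(s**2/4 - s + 1) + 27*6**(s/2)*s*(s/2 - 4)*(s/2 + 2)*(s + 3)*log(3) - 54*6**(s/2)*(s/2 - 4)*(s/2 + 2)*(s + 3)*log(3) - 54*6**(s/2)*(s/2 - 4)*(s/2 + 2)*(s + 3) - 2*6**(s/2)*(s/2 + 2)*(s + 3)*(s**2/4 - s + 1))/(324*6**(s/2)*(s/2 - 4)*(s/2 + 2)*(s + 3)*(s**2/4 - s + 1))
  -3 < Re(s) < 8

back out the common scale on t: 3*sqrt(3)*t**3 on [0, sqrt(3)/3); 18*t**4 on [sqrt(3)/3, sqrt(2)/2); log(3*t**2)/(3*t**2) on [sqrt(2)/2, 1); …
reversing the power substitution: 3*sqrt(3)*t**(3/2) on [0, 1/3); 18*t**2 on [1/3, 1/2); log(3*t)/(3*t) on [1/2, 1); …
strip the common scale on t: t**(3/2) on [0, 1); 2*t**2 on [1, 3/2); log(t)/t on [3/2, 3); …
integrate the 4 segments split at 2*sqrt(3)/3, sqrt(2), 2, then add the results
over [0, 2*sqrt(3)/3), the kernel integral of 3*sqrt(3)*t**3/8 enters the sum
over [2*sqrt(3)/3, sqrt(2)), the kernel integral of 9*t**4/8 enters the sum
segment sqrt(2) to 2 holds 4*log(3*t**2/4)/(3*t**2); add its integral
segment 2 to ∞ holds 256/(81*t**8); add its integral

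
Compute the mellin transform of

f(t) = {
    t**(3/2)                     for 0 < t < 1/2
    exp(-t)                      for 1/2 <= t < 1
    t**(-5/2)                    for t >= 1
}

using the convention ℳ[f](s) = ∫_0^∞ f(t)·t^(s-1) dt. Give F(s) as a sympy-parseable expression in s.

(2*2**s*(2*s - 5)*(2*s + 3)*uppergamma(s, 1/2) - 2*2**s*(2*s - 5)*(2*s + 3)*uppergamma(s, 1) - 4*2**s*(2*s + 3) + sqrt(2)*(2*s - 5))/(2*2**s*(2*s - 5)*(2*s + 3))
  -3/2 < Re(s) < 5/2

the 3 pieces separated at 1/2, 1 each add one integral
[0, 1/2) adds the kernel integral of t**(3/2)
piece [1/2, 1): integrate exp(-t) against the kernel
∫ over [1, ∞) of t**(-5/2)·t^(s-1) joins the sum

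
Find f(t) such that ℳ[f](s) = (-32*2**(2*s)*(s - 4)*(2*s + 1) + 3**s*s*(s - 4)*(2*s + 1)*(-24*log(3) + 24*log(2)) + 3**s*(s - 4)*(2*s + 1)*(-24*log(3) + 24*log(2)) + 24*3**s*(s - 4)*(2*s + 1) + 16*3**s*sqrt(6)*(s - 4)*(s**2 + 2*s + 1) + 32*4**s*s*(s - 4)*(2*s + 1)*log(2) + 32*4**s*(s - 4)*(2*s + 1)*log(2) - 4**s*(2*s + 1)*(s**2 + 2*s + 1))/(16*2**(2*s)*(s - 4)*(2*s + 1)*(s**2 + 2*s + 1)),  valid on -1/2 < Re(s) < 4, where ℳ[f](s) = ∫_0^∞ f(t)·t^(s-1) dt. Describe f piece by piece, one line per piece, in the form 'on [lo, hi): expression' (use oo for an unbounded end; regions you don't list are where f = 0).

on [0, 3/4): sqrt(2)*sqrt(t)
on [3/4, 1): 2*t*log(2*t)
on [1, oo): 1/(16*t**4)

strip the common scale on t: sqrt(t) on [0, 3/2); t*log(t) on [3/2, 2); t**(-4) on [2, ∞)
summing 3 kernel integrals split by 3/4, 1 yields ℳ[f](s)
on [0, 3/4) integrate f = sqrt(2)*sqrt(t) against the kernel
on [3/4, 1): add ∫ 2*t*log(2*t)·t^(s-1) dt
[1, ∞) adds the kernel integral of 1/(16*t**4)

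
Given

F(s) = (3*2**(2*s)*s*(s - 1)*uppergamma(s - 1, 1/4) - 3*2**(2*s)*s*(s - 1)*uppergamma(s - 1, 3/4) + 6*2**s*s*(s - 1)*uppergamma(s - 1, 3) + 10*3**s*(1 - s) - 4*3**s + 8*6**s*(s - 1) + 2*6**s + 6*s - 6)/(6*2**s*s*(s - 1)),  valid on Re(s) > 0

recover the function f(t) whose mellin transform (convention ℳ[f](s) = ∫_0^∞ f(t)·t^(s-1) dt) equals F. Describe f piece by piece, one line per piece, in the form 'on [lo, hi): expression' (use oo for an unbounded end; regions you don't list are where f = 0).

on [0, 1/2): 1
on [1/2, 3/2): exp(-t/2)/t
on [3/2, 3): (t + 1)/t
on [3, oo): exp(-t)/t

undo the shared t-power: t on [0, 1/2); exp(-t/2) on [1/2, 3/2); t + 1 on [3/2, 3); …
integrate the 4 segments split at 1/2, 3/2, 3, then add the results
on [0, 1/2) integrate f = 1 against the kernel
on [1/2, 3/2) integrate f = exp(-t/2)/t against the kernel
over [3/2, 3), the kernel integral of (t + 1)/t enters the sum
on [3, ∞): add ∫ exp(-t)/t·t^(s-1) dt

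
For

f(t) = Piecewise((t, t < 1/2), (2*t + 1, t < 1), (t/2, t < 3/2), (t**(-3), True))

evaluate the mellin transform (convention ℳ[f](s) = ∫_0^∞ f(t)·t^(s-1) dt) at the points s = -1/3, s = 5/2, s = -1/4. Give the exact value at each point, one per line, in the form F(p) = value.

F(-1/3) = 2**(1/3)*(-405*2**(2/3) + 437*3**(2/3) + 2430)/1080
F(5/2) = -19*sqrt(2)/280 + 29/35 + 305*sqrt(6)/336
F(-1/4) = 2**(1/4)*(-1053*2**(3/4) + 383*3**(3/4) + 3510)/1053

summing 4 kernel integrals split by 1/2, 1, 3/2 yields ℳ[f](s)
segment [0, 1/2) carries t; integrate it
on [1/2, 1): add ∫ (2*t + 1)·t^(s-1) dt
piece [1, 3/2): integrate t/2 against the kernel
[3/2, ∞) adds the kernel integral of t**(-3)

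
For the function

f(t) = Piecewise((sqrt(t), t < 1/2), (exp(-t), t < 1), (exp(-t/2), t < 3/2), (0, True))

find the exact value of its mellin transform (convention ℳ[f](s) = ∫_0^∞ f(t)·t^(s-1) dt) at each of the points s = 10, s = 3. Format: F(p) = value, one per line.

linearity at 1/2, 1 turns ℳ[f](s) into 3 summed integrals
on [0, 1/2) integrate f = sqrt(t) against the kernel
piece [1/2, 1): integrate exp(-t) against the kernel
on [1, 3/2) integrate f = exp(-t/2) against the kernel

F(10) = -201383466759*exp(-3/4)/256 - 986410*exp(-1) + sqrt(2)/21504 + 313981529075*exp(-1/2)/512
F(3) = -65*exp(-3/4)/2 - 5*exp(-1) + sqrt(2)/56 + 117*exp(-1/2)/4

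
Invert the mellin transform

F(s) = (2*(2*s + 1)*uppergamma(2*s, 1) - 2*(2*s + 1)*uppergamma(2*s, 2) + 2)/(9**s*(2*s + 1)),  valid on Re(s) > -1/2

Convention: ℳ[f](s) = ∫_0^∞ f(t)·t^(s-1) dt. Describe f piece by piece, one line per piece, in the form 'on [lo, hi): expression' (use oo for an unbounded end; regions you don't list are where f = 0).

on [0, 1/9): 3*sqrt(t)
on [1/9, 4/9): exp(-3*sqrt(t))

the power substitution comes off first: 3*t on [0, 1/3); exp(-3*t) on [1/3, 2/3)
the common scale on t comes off first: 2*t on [0, 1/2); exp(-2*t) on [1/2, 1)
the common scale on t comes off first: t on [0, 1); exp(-t) on [1, 2)
treat the 2 regions marked off by 1/9 separately and sum
segment 0 to 1/9 holds 3*sqrt(t); add its integral
∫ exp(-3*sqrt(t))·t^(s-1) over [1/9, 4/9)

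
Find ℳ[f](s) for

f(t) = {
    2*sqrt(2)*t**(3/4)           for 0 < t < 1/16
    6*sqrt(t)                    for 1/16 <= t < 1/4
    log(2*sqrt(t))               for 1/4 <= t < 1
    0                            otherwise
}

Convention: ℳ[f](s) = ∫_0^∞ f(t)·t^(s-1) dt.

strip the power substitution: 2*sqrt(2)*t**(3/2) on [0, 1/4); 6*t on [1/4, 1/2); log(2*t) on [1/2, 1)
back out the common scale on t: t**(3/2) on [0, 1/2); 3*t on [1/2, 1); log(t) on [1, 2)
f breaks at 1/16, 1/4 into 3 integrals to sum
on [0, 1/16): add ∫ 2*sqrt(2)*t**(3/4)·t^(s-1) dt
[1/16, 1/4) adds the kernel integral of 6*sqrt(t)
the [1/4, 1) slice contributes ∫ log(2*sqrt(t))·t^(s-1) dt

2**(-4*s - 1)*(16**s*s*(2*s + 1)*(4*s + 3)*log(4) - 16**s*(2*s + 1)*(4*s + 3) + 2**(2*s + 2)*s**2*(12*s + 9) + 4**s*(2*s + 1)*(4*s + 3) + s**2*(-24*s - 18) + sqrt(2)*s**2*(4*s + 2))/(s**2*(2*s + 1)*(4*s + 3))
  Re(s) > -3/4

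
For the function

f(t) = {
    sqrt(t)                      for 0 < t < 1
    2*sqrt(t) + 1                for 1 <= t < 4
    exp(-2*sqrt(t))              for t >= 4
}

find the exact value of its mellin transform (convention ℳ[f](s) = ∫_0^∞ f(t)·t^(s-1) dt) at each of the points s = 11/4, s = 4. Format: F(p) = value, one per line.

undo the power substitution: t on [0, 1); 2*t + 1 on [1, 2); exp(-2*t) on [2, ∞)
summing 3 kernel integrals split by 1, 4 yields ℳ[f](s)
for t in [0, 1): the term is ∫ sqrt(t)·t^(s-1)
over [1, 4), the kernel integral of (2*sqrt(t) + 1) enters the sum
∫ over [4, ∞) of exp(-2*sqrt(t))·t^(s-1) joins the sum

F(11/4) = (sqrt(2)*(135135*sqrt(pi)*exp(4)*erfc(2) + 9266972)/146432 + (-98304 + 7471104*sqrt(2))*exp(4)/146432)*exp(-4)
F(4) = 16319*exp(-4)/8 + 3493/12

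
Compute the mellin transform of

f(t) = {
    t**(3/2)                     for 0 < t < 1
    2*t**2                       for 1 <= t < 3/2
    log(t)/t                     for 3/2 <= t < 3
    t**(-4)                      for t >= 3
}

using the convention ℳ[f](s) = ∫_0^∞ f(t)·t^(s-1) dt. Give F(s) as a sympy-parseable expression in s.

slice at 1, 3/2, 3, transform all 4 pieces, and sum them
the [0, 1) slice contributes ∫ t**(3/2)·t^(s-1) dt
∫ 2*t**2·t^(s-1) over [1, 3/2)
on [3/2, 3) integrate f = log(t)/t against the kernel
on [3, ∞) integrate f = t**(-4) against the kernel

(324*2**s*(s - 4)*(s + 2)*(s**2 - 2*s + 1) - 324*2**s*(s - 4)*(2*s + 3)*(s**2 - 2*s + 1) - 108*3**s*s*(s - 4)*(s + 2)*(2*s + 3)*log(3) + 108*3**s*s*(s - 4)*(s + 2)*(2*s + 3)*log(2) - 108*3**s*(s - 4)*(s + 2)*(2*s + 3)*log(2) + 108*3**s*(s - 4)*(s + 2)*(2*s + 3) + 108*3**s*(s - 4)*(s + 2)*(2*s + 3)*log(3) + 729*3**s*(s - 4)*(2*s + 3)*(s**2 - 2*s + 1) + 54*6**s*s*(s - 4)*(s + 2)*(2*s + 3)*log(3) - 54*6**s*(s - 4)*(s + 2)*(2*s + 3)*log(3) - 54*6**s*(s - 4)*(s + 2)*(2*s + 3) - 2*6**s*(s + 2)*(2*s + 3)*(s**2 - 2*s + 1))/(162*2**s*(s - 4)*(s + 2)*(2*s + 3)*(s**2 - 2*s + 1))
  -3/2 < Re(s) < 4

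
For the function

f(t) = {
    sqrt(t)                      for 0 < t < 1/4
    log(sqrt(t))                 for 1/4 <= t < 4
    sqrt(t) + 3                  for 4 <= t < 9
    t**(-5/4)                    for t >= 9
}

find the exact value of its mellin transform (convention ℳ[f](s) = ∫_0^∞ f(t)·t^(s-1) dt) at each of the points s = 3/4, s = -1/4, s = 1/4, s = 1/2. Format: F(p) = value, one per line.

F(3/4) = sqrt(2)*(-1139 + 30*sqrt(2) + 270*log(2) + 864*sqrt(6))/90
F(-1/4) = sqrt(2)*(-486*log(2) + sqrt(2) + 648)/81
F(1/4) = sqrt(2)*(-330 + sqrt(2) + 108*log(2) + 144*sqrt(6))/18
F(1/2) = 4*sqrt(3)/27 + 5*log(2) + 33/4

the power substitution comes off first: t on [0, 1/2); log(t) on [1/2, 2); t + 3 on [2, 3); …
along the cuts 1/4, 4, 9, ℳ[f](s) splits into 4 integrals
∫ sqrt(t)·t^(s-1) over [0, 1/4)
for t in [1/4, 4): the term is ∫ log(sqrt(t))·t^(s-1)
between 4 and 9 the integrand is (sqrt(t) + 3)·t^(s-1)
segment 9 to ∞ holds t**(-5/4); add its integral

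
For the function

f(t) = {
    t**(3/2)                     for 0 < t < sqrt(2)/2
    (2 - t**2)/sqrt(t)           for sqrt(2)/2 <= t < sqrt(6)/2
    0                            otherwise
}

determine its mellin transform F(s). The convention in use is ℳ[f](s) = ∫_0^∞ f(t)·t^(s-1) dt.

undo the shared t-power: t on [0, sqrt(2)/2); (2 - t**2)/t on [sqrt(2)/2, sqrt(6)/2)
peel off the shared t-power: t**2 on [0, sqrt(2)/2); 2 - t**2 on [sqrt(2)/2, sqrt(6)/2)
undo the power substitution: t on [0, 1/2); 2 - t on [1/2, 3/2)
along the cuts sqrt(2)/2, ℳ[f](s) splits into 2 integrals
∫ over [0, sqrt(2)/2) of t**(3/2)·t^(s-1) joins the sum
between sqrt(2)/2 and sqrt(6)/2 the integrand is (2 - t**2)/sqrt(t)·t^(s-1)

2**(1/4 - s/2)*(3**(s/2 + 3/4)*(2*s - 1) + 16*3**(s/2 + 3/4) - 12*s - 42)/(3*(2*s - 1)*(2*s + 3))
  Re(s) > -3/2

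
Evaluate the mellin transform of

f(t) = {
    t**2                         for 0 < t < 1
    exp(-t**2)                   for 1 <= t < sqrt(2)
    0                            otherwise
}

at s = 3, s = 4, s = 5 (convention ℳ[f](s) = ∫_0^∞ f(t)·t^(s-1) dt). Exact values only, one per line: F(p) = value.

F(3) = -sqrt(2)*exp(-2)/2 - sqrt(pi)*erfc(sqrt(2))/4 + sqrt(pi)*erfc(1)/4 + exp(-1)/2 + 1/5
F(4) = (-9 + exp(2) + 6*E)*exp(-2)/6
F(5) = (-98*sqrt(2) + (-21*sqrt(pi)*erfc(sqrt(2)) + 21*sqrt(pi)*erfc(1) + 8)*exp(2) + 70*E)*exp(-2)/56

invert the power substitution to get t on [0, 1); exp(-t) on [1, 2)
cuts at 1: linearity sums the 2 kernel integrals
for t in [0, 1): the term is ∫ t**2·t^(s-1)
on [1, sqrt(2)) integrate f = exp(-t**2) against the kernel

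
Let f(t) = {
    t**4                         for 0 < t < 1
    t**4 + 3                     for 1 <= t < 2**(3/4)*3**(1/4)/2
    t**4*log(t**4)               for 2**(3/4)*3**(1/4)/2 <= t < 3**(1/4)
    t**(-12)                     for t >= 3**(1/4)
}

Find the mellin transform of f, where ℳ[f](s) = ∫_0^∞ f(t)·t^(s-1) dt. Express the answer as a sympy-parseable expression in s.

(-81*2**(s/4)*s*(s/4 - 3)*(s**2/16 + s/2 + 1)/2 - 162*2**(s/4)*(s/4 - 3)*(s**2/16 + s/2 + 1) - 81*3**(s/4)*s**2*(s/4 - 3)*(s/4 + 1)*log(3)/16 + 81*3**(s/4)*s**2*(s/4 - 3)*(s/4 + 1)*log(2)/16 - 81*3**(s/4)*s*(s/4 - 3)*(s/4 + 1)*log(3)/4 + 81*3**(s/4)*s*(s/4 - 3)*(s/4 + 1)*log(2)/4 + 81*3**(s/4)*s*(s/4 - 3)*(s/4 + 1)/4 + 243*3**(s/4)*s*(s/4 - 3)*(s**2/16 + s/2 + 1)/4 + 162*3**(s/4)*(s/4 - 3)*(s**2/16 + s/2 + 1) + 81*6**(s/4)*s**2*(s/4 - 3)*(s/4 + 1)*log(3)/8 - 81*6**(s/4)*s*(s/4 - 3)*(s/4 + 1)/2 + 81*6**(s/4)*s*(s/4 - 3)*(s/4 + 1)*log(3)/2 - 6**(s/4)*s*(s/4 + 1)*(s**2/16 + s/2 + 1)/2)/(54*2**(s/4)*s*(s/4 - 3)*(s/4 + 1)*(s**2/16 + s/2 + 1))
  -4 < Re(s) < 12

remove the power substitution first: t**2 on [0, 1); t**2 + 3 on [1, sqrt(6)/2); t**2*log(t**2) on [sqrt(6)/2, sqrt(3)); …
undo the power substitution: t on [0, 1); t + 3 on [1, 3/2); t*log(t) on [3/2, 3); …
decompose at 1, 2**(3/4)*3**(1/4)/2, 3**(1/4); ℳ[f](s) sums the 4 pieces' integrals
[0, 1) adds the kernel integral of t**4
[1, 2**(3/4)*3**(1/4)/2) adds the kernel integral of (t**4 + 3)
for t in [2**(3/4)*3**(1/4)/2, 3**(1/4)): the term is ∫ t**4*log(t**4)·t^(s-1)
the [3**(1/4), ∞) slice contributes ∫ t**(-12)·t^(s-1) dt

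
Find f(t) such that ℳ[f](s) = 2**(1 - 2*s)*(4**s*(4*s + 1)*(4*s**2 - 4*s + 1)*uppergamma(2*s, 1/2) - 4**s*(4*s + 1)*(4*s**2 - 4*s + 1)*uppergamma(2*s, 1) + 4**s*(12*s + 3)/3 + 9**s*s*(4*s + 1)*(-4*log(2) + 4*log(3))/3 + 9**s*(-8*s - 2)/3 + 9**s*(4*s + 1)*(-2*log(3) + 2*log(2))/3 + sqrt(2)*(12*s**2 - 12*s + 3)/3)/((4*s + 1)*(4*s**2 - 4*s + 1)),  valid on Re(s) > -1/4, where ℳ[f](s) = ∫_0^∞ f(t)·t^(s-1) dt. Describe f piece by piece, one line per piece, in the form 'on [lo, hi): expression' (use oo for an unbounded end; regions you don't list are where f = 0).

strip the power substitution: sqrt(t) on [0, 1/2); exp(-t) on [1/2, 1); log(t)/t on [1, 3/2)
breakpoints 1/4, 1: one integral from each of the 3 segments
segment [0, 1/4) carries t**(1/4); integrate it
between 1/4 and 1 the integrand is exp(-sqrt(t))·t^(s-1)
between 1 and 9/4 the integrand is log(sqrt(t))/sqrt(t)·t^(s-1)

on [0, 1/4): t**(1/4)
on [1/4, 1): exp(-sqrt(t))
on [1, 9/4): log(sqrt(t))/sqrt(t)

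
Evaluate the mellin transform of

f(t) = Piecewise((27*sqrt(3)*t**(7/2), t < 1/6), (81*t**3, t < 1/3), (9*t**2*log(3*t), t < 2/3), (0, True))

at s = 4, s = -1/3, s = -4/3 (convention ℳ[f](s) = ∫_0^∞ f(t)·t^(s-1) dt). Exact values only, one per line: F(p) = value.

F(4) = -1187/72576 + sqrt(2)/155520 + 32*log(2)/243
F(-1/3) = 3*6**(1/3)*(-7296*2**(1/3) - 1425 + 200*sqrt(2) + 12160*2**(1/3)*log(2) + 7524*2**(2/3))/30400
F(-4/3) = 9*6**(1/3)*(-390*2**(1/3) - 78 + 10*sqrt(2) + 260*2**(1/3)*log(2) + 351*2**(2/3))/520

invert the common scale on t to get t**(7/2) on [0, 1/2); 3*t**3 on [1/2, 1); t**2*log(t) on [1, 2)
remove the shared t-power first: t**(3/2) on [0, 1/2); 3*t on [1/2, 1); log(t) on [1, 2)
cuts at 1/6, 1/3: linearity sums the 3 kernel integrals
piece [0, 1/6): integrate 27*sqrt(3)*t**(7/2) against the kernel
on [1/6, 1/3): add ∫ 81*t**3·t^(s-1) dt
segment [1/3, 2/3) carries 9*t**2*log(3*t); integrate it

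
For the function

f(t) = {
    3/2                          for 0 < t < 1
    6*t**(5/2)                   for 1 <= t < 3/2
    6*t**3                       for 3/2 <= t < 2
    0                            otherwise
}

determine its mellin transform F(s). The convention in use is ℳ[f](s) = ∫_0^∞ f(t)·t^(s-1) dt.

treat the 3 regions marked off by 1, 3/2 separately and sum
∫ over [0, 1) of 3/2·t^(s-1) joins the sum
over [1, 3/2), the kernel integral of 6*t**(5/2) enters the sum
segment 3/2 to 2 holds 6*t**3; add its integral

3*(4*2**(s + 3)*s*(2*s + 5) + 8*(3/2)**(s + 5/2)*s*(s + 3) - 4*(3/2)**(s + 3)*s*(2*s + 5) - 8*s*(s + 3) + (s + 3)*(2*s + 5))/(2*s*(s + 3)*(2*s + 5))
  Re(s) > 0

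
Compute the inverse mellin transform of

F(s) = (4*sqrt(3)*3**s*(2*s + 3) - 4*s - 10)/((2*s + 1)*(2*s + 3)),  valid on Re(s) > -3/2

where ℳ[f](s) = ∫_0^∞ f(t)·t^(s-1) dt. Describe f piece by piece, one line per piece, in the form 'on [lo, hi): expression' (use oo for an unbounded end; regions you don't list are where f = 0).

on [0, 1): t**(3/2)
on [1, 3): 2*sqrt(t)

f breaks at 1 into 2 integrals to sum
between 0 and 1 the integrand is t**(3/2)·t^(s-1)
for t in [1, 3): the term is ∫ 2*sqrt(t)·t^(s-1)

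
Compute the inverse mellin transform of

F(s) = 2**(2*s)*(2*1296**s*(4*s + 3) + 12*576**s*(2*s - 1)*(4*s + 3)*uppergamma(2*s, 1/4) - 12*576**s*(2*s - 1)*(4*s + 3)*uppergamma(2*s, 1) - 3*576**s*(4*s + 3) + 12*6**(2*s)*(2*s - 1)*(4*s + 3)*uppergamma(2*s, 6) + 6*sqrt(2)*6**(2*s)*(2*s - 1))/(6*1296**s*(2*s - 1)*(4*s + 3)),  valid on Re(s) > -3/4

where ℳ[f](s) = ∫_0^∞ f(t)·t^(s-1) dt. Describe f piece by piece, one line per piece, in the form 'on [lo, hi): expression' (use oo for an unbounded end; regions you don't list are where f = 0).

peel off the power substitution: 3*sqrt(6)*t**(3/2)/4 on [0, 1/3); exp(-3*t/4) on [1/3, 4/3); 1/(3*t) on [4/3, 2); …
strip the common scale on t: sqrt(2)*t**(3/2)/4 on [0, 1); exp(-t/4) on [1, 4); 1/t on [4, 6); …
the common scale on t comes off first: t**(3/2) on [0, 1/2); exp(-t/2) on [1/2, 2); 1/(2*t) on [2, 3); …
cuts at 1/9, 16/9, 4: linearity sums the 4 kernel integrals
piece [0, 1/9): integrate 3*sqrt(6)*t**(3/4)/4 against the kernel
for t in [1/9, 16/9): the term is ∫ exp(-3*sqrt(t)/4)·t^(s-1)
[16/9, 4) adds the kernel integral of 1/(3*sqrt(t))
segment 4 to ∞ holds exp(-3*sqrt(t)); add its integral

on [0, 1/9): 3*sqrt(6)*t**(3/4)/4
on [1/9, 16/9): exp(-3*sqrt(t)/4)
on [16/9, 4): 1/(3*sqrt(t))
on [4, oo): exp(-3*sqrt(t))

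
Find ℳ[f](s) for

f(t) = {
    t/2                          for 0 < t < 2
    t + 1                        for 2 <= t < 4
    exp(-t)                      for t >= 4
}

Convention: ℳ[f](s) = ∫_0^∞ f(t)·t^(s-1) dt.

peel off the common scale on t: t on [0, 1); 2*t + 1 on [1, 2); exp(-2*t) on [2, ∞)
cuts at 2, 4: linearity sums the 3 kernel integrals
over [0, 2), the kernel integral of t/2 enters the sum
piece [2, 4): integrate (t + 1) against the kernel
between 4 and ∞ the integrand is exp(-t)·t^(s-1)

2**s*(2**s*s*(s + 1)*uppergamma(s, 4) - 2*4**s*s - 4**s + 5*8**s*s + 8**s)/(4**s*s*(s + 1))
  Re(s) > -1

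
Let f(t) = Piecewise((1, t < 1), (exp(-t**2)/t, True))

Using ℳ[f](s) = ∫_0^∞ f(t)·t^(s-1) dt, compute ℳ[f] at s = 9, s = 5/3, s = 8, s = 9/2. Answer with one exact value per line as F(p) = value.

back out the shared t-power: t on [0, 1); exp(-t**2) on [1, ∞)
reversing the power substitution: sqrt(t) on [0, 1); exp(-t) on [1, ∞)
slice at 1, transform all 2 pieces, and sum them
[0, 1) adds the kernel integral of 1
on [1, ∞) integrate f = exp(-t**2)/t against the kernel

F(9) = 1/9 + 8*exp(-1)
F(5/3) = uppergamma(1/3, 1)/2 + 3/5
F(8) = (E*(2 + 15*sqrt(pi)*erfc(1)) + 58)*exp(-1)/16
F(9/2) = 2/9 + uppergamma(7/4, 1)/2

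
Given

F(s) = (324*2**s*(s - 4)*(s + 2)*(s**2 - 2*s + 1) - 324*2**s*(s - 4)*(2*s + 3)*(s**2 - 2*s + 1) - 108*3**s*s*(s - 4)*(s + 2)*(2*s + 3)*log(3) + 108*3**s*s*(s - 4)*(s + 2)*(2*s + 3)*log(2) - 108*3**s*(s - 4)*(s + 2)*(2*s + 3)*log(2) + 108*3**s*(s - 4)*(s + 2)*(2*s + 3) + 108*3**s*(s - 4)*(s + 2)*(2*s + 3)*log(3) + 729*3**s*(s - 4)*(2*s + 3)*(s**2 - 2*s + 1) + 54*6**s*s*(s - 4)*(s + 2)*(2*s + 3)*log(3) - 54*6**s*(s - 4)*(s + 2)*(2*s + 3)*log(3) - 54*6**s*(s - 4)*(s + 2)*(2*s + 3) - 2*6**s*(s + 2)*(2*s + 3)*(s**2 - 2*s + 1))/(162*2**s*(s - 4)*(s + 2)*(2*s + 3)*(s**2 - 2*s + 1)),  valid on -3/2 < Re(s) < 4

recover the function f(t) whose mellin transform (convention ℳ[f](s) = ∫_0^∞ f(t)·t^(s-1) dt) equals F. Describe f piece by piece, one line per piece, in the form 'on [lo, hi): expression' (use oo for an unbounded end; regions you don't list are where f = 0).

cuts at 1, 3/2, 3: linearity sums the 4 kernel integrals
on [0, 1) integrate f = t**(3/2) against the kernel
on [1, 3/2) integrate f = 2*t**2 against the kernel
between 3/2 and 3 the integrand is log(t)/t·t^(s-1)
∫ over [3, ∞) of t**(-4)·t^(s-1) joins the sum

on [0, 1): t**(3/2)
on [1, 3/2): 2*t**2
on [3/2, 3): log(t)/t
on [3, oo): t**(-4)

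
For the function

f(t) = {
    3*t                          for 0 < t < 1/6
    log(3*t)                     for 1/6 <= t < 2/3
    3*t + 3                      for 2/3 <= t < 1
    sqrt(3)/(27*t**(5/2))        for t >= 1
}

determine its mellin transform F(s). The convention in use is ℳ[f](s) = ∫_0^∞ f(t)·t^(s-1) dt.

(-270*2**(2*s)*s**2*(2*s - 5) + 54*2**(2*s)*s*(s + 1)*(2*s - 5)*log(2) - 162*2**(2*s)*s*(2*s - 5) - 54*2**(2*s)*(s + 1)*(2*s - 5) - 4*sqrt(3)*6**s*s**2*(s + 1) + 324*6**s*s**2*(2*s - 5) + 162*6**s*s*(2*s - 5) + 27*s**2*(2*s - 5) + 54*s*(s + 1)*(2*s - 5)*log(2) + (2*s - 5)*(54*s + 54))/(54*6**s*s**2*(s + 1)*(2*s - 5))
  -1 < Re(s) < 5/2

back out the common scale on t: t on [0, 1/2); log(t) on [1/2, 2); t + 3 on [2, 3); …
split f at 1/6, 2/3, 1: ℳ[f](s) collects 4 kernel integrals
on [0, 1/6): add ∫ 3*t·t^(s-1) dt
piece [1/6, 2/3): integrate log(3*t) against the kernel
the [2/3, 1) slice contributes ∫ (3*t + 3)·t^(s-1) dt
∫ over [1, ∞) of sqrt(3)/(27*t**(5/2))·t^(s-1) joins the sum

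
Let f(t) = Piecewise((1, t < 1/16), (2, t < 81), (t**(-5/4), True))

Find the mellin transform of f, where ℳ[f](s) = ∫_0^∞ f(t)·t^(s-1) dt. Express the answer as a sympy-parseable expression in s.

reversing the power substitution: 1 on [0, 1/4); 2 on [1/4, 9); t**(-5/2) on [9, ∞)
peel off the power substitution: 1 on [0, 1/2); 2 on [1/2, 3); t**(-5) on [3, ∞)
back out the shared t-power: t on [0, 1/2); 2*t on [1/2, 3); t**(-4) on [3, ∞)
cuts at 1/16, 81: linearity sums the 3 kernel integrals
on [0, 1/16): add ∫ 1·t^(s-1) dt
on [1/16, 81) integrate f = 2 against the kernel
∫ over [81, ∞) of t**(-5/4)·t^(s-1) joins the sum

(1940*6**(4*s)*s - 2430*6**(4*s) - 972*s + 1215)/(243*16**s*s*(4*s - 5))
  0 < Re(s) < 5/4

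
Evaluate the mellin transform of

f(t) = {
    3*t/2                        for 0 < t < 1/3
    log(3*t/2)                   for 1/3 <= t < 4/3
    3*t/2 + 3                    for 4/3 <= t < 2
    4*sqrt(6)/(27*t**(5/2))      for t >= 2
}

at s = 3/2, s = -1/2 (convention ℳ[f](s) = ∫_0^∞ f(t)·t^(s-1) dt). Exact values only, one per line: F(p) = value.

the common scale on t comes off first: t on [0, 1/2); log(t) on [1/2, 2); t + 3 on [2, 3); …
slice at 1/3, 4/3, 2, transform all 4 pieces, and sum them
piece [0, 1/3): integrate 3*t/2 against the kernel
[1/3, 4/3) adds the kernel integral of log(3*t/2)
[4/3, 2) adds the kernel integral of (3*t/2 + 3)
between 2 and ∞ the integrand is 4*sqrt(6)/(27*t**(5/2))·t^(s-1)

F(3/2) = sqrt(3)*(-1139 + 30*sqrt(2) + 270*log(2) + 864*sqrt(6))/405
F(-1/2) = sqrt(3)*(-486*log(2) + sqrt(2) + 648)/162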